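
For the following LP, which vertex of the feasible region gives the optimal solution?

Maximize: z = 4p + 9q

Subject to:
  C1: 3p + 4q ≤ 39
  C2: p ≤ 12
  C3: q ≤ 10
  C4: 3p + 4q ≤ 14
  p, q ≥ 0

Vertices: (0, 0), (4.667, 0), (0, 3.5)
(0, 3.5) with z = 31.5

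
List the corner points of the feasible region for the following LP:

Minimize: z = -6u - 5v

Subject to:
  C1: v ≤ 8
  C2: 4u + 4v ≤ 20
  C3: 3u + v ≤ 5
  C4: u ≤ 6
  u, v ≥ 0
Each vertex is the intersection of two constraint boundaries that also satisfies all remaining constraints:
  u = 0 and v = 0 → (0, 0)
  3u + v = 5 and v = 0 → (1.667, 0)
  4u + 4v = 20 and 3u + v = 5 → (0, 5)

Vertices: (0, 0), (1.667, 0), (0, 5)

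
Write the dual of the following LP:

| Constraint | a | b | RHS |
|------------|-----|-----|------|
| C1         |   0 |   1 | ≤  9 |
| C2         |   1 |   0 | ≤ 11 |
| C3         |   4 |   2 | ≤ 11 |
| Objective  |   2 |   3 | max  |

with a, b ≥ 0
Minimize: z = 9y1 + 11y2 + 11y3

Subject to:
  C1: -y2 - 4y3 ≤ -2
  C2: -y1 - 2y3 ≤ -3
  y1, y2, y3 ≥ 0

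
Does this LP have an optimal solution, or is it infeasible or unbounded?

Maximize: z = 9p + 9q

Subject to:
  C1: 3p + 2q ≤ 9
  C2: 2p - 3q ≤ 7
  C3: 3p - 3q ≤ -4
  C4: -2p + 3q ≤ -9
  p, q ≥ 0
C2 requires 2p - 3q ≤ 7, while C4 (-2p + 3q ≤ -9) is equivalent to 2p - 3q ≥ 9. Together they would need 9 ≤ 2p - 3q ≤ 7, which is impossible since 9 > 7. No point satisfies all constraints.

Infeasible — the constraint set is empty.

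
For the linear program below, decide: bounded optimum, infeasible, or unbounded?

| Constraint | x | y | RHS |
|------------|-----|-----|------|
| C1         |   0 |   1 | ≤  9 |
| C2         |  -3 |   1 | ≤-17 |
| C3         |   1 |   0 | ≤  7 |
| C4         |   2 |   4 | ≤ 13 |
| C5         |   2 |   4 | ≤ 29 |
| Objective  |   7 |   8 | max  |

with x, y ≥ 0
The point (6.5, 0) satisfies every constraint, so the LP is feasible; the constraints give x ≤ 7 and y ≤ 9, which with x, y ≥ 0 keep the feasible region inside a bounded box. A feasible, bounded LP attains a finite optimum at a vertex.

Bounded optimum: z* = 45.5 at (6.5, 0).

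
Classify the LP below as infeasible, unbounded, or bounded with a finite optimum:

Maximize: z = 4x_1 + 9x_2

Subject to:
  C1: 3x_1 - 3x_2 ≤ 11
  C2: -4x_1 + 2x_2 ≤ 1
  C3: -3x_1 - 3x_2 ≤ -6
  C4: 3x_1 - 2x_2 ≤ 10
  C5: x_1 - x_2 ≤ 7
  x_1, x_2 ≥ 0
Feasible point: (1, 1) satisfies every constraint, so the LP is feasible.
Direction d = (1, 2): for each constraint row a, a·d ≤ 0 —
  (3)(1) + (-3)(2) = -3 ≤ 0
  (-4)(1) + (2)(2) = 0 ≤ 0
  (-3)(1) + (-3)(2) = -9 ≤ 0
  (3)(1) + (-2)(2) = -1 ≤ 0
  (1)(1) + (-1)(2) = -1 ≤ 0
and d ≥ 0, so (1, 1) + t·d stays feasible for every t ≥ 0. Along this ray z = 4x_1 + 9x_2 changes by 22 per unit t, so z → +∞.

Unbounded: there is a feasible ray along which z → +∞.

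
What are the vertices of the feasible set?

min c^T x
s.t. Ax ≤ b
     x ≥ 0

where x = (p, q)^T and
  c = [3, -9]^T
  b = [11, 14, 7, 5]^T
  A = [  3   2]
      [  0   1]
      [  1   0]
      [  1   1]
Each vertex is the intersection of two constraint boundaries that also satisfies all remaining constraints:
  p = 0 and q = 0 → (0, 0)
  3p + 2q = 11 and q = 0 → (3.667, 0)
  3p + 2q = 11 and p + q = 5 → (1, 4)
  p + q = 5 and p = 0 → (0, 5)

Vertices: (0, 0), (3.667, 0), (1, 4), (0, 5)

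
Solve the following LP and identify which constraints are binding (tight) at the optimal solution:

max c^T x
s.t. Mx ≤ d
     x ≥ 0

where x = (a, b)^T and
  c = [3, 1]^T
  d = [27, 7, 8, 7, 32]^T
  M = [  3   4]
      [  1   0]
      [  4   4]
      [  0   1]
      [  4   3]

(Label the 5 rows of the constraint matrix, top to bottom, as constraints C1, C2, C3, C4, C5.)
Optimal: a = 2, b = 0
Binding: C3, b ≥ 0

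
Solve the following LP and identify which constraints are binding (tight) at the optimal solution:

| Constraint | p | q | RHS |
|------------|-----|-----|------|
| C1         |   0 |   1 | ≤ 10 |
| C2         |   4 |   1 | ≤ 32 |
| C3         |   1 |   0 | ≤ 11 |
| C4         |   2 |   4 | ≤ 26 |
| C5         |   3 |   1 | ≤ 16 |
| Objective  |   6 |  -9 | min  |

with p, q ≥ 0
Optimal: p = 0, q = 6.5
Slack at optimum:
  C1: slack = 3.5
  C2: slack = 25.5
  C3: slack = 11
  C4: slack = 0 (binding)
  C5: slack = 9.5
  p ≥ 0: p = 0 (binding)
  q ≥ 0: q = 6.5
Binding constraints: C4, p ≥ 0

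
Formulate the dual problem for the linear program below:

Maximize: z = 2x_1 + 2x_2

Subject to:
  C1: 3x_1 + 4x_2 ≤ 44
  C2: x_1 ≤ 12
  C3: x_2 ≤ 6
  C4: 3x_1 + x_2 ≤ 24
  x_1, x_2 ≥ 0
Minimize: z = 44y1 + 12y2 + 6y3 + 24y4

Subject to:
  C1: -3y1 - y2 - 3y4 ≤ -2
  C2: -4y1 - y3 - y4 ≤ -2
  y1, y2, y3, y4 ≥ 0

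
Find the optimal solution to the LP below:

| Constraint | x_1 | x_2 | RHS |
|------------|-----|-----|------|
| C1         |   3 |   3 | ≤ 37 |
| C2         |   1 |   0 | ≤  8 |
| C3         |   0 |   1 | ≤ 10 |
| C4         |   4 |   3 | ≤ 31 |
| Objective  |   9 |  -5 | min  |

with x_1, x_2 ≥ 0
x_1 = 0, x_2 = 10, z = -50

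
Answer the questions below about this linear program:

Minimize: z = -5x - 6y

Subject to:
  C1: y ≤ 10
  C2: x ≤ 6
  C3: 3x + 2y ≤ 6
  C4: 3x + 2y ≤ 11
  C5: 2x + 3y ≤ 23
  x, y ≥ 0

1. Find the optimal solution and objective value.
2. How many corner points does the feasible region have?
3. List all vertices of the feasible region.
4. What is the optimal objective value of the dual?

1. x = 0, y = 3, z = -18
2. 3
3. (0, 0), (2, 0), (0, 3)
4. -18 (by strong duality, equal to the primal optimum)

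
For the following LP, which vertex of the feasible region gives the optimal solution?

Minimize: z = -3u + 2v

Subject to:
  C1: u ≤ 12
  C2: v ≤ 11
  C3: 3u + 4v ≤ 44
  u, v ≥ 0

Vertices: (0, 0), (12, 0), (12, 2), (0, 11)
Evaluating z = -3u + 2v at each vertex:
  (0, 0): z = 0
  (12, 0): z = -36
  (12, 2): z = -32
  (0, 11): z = 22

The smallest value is z = -36, attained at (12, 0).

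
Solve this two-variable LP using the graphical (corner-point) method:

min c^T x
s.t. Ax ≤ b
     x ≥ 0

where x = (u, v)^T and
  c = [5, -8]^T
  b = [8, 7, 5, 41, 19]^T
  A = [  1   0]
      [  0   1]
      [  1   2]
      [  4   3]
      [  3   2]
u = 0, v = 2.5, z = -20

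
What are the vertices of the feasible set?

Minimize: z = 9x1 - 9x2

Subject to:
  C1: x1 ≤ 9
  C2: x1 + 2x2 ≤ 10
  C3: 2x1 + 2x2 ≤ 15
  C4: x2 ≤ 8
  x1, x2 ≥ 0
Each vertex is the intersection of two constraint boundaries that also satisfies all remaining constraints:
  x1 = 0 and x2 = 0 → (0, 0)
  2x1 + 2x2 = 15 and x2 = 0 → (7.5, 0)
  x1 + 2x2 = 10 and 2x1 + 2x2 = 15 → (5, 2.5)
  x1 + 2x2 = 10 and x1 = 0 → (0, 5)

Vertices: (0, 0), (7.5, 0), (5, 2.5), (0, 5)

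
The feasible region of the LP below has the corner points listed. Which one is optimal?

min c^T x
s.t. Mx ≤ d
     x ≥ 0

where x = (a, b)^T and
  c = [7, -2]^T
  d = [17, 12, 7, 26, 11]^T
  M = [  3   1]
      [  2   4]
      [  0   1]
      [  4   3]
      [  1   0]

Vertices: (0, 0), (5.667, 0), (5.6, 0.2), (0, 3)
Evaluating z = 7a - 2b at each vertex:
  (0, 0): z = 0
  (5.667, 0): z = 39.67
  (5.6, 0.2): z = 38.8
  (0, 3): z = -6

The smallest value is z = -6, attained at (0, 3).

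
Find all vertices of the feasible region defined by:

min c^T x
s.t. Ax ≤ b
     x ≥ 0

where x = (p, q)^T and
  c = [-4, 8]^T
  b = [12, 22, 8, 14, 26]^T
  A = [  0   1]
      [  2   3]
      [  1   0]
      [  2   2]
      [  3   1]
Each vertex is the intersection of two constraint boundaries that also satisfies all remaining constraints:
  p = 0 and q = 0 → (0, 0)
  2p + 2q = 14 and q = 0 → (7, 0)
  2p + 2q = 14 and p = 0 → (0, 7)

Vertices: (0, 0), (7, 0), (0, 7)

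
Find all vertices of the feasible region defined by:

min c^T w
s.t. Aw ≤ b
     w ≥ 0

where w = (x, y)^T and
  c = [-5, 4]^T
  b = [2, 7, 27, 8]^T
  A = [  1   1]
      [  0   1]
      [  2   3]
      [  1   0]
Each vertex is the intersection of two constraint boundaries that also satisfies all remaining constraints:
  x = 0 and y = 0 → (0, 0)
  x + y = 2 and y = 0 → (2, 0)
  x + y = 2 and x = 0 → (0, 2)

Vertices: (0, 0), (2, 0), (0, 2)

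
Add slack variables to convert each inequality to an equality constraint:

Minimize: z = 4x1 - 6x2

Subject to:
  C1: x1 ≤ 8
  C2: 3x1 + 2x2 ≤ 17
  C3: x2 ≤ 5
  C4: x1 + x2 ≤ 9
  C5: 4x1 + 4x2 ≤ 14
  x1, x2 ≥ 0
min z = 4x1 - 6x2

s.t.
  x1 + s1 = 8
  3x1 + 2x2 + s2 = 17
  x2 + s3 = 5
  x1 + x2 + s4 = 9
  4x1 + 4x2 + s5 = 14
  x1, x2, s1, s2, s3, s4, s5 ≥ 0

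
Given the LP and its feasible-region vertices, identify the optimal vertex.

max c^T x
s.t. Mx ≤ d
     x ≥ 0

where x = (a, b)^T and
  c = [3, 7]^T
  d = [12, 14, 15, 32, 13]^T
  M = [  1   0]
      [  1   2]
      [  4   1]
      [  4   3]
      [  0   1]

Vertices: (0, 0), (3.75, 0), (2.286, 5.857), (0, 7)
Evaluating z = 3a + 7b at each vertex:
  (0, 0): z = 0
  (3.75, 0): z = 11.25
  (2.286, 5.857): z = 47.86
  (0, 7): z = 49

The largest value is z = 49, attained at (0, 7).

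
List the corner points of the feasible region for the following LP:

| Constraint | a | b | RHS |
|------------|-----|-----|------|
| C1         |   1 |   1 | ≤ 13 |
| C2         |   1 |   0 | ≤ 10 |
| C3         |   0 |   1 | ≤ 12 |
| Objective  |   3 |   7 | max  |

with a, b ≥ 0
Each vertex is the intersection of two constraint boundaries that also satisfies all remaining constraints:
  a = 0 and b = 0 → (0, 0)
  a = 10 and b = 0 → (10, 0)
  a + b = 13 and a = 10 → (10, 3)
  a + b = 13 and b = 12 → (1, 12)
  b = 12 and a = 0 → (0, 12)

Vertices: (0, 0), (10, 0), (10, 3), (1, 12), (0, 12)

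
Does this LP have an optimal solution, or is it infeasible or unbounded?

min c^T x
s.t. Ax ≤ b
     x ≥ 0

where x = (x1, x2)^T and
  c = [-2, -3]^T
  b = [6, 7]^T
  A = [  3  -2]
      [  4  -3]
Feasible point: (0, 0) satisfies every constraint, so the LP is feasible.
Direction d = (0, 1): for each constraint row a, a·d ≤ 0 —
  (3)(0) + (-2)(1) = -2 ≤ 0
  (4)(0) + (-3)(1) = -3 ≤ 0
and d ≥ 0, so (0, 0) + t·d stays feasible for every t ≥ 0. Along this ray z = -2x1 - 3x2 changes by -3 per unit t, so z → −∞.

Unbounded — the objective can decrease without bound over the feasible region.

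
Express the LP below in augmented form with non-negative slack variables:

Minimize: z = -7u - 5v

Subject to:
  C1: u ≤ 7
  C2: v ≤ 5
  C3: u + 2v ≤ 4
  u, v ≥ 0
min z = -7u - 5v

s.t.
  u + s1 = 7
  v + s2 = 5
  u + 2v + s3 = 4
  u, v, s1, s2, s3 ≥ 0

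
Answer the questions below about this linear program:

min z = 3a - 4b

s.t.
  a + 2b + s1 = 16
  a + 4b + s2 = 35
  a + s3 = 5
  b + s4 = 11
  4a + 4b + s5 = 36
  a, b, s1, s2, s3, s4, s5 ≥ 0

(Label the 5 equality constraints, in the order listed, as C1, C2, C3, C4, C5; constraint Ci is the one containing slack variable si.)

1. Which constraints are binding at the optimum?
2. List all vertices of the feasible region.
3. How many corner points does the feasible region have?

1. C1, a ≥ 0
2. (0, 0), (5, 0), (5, 4), (2, 7), (0, 8)
3. 5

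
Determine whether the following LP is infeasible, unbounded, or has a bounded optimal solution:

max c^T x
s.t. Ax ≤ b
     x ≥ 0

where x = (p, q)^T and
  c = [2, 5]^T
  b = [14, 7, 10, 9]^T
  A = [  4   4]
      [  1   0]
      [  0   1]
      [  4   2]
The point (0, 3.5) satisfies every constraint, so the LP is feasible; the constraints give p ≤ 7 and q ≤ 10, which with p, q ≥ 0 keep the feasible region inside a bounded box. A feasible, bounded LP attains a finite optimum at a vertex.

Evaluating z = 2p + 5q at each vertex:
  (0, 0): z = 0
  (2.25, 0): z = 4.5
  (1, 2.5): z = 14.5
  (0, 3.5): z = 17.5

Bounded optimum: z* = 17.5 at (0, 3.5).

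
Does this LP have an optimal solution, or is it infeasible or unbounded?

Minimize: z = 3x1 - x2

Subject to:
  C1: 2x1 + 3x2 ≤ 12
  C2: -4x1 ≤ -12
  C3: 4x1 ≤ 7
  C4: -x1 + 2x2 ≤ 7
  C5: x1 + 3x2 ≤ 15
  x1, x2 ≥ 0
C3 requires 4x1 ≤ 7, while C2 (-4x1 ≤ -12) is equivalent to 4x1 ≥ 12. Together they would need 12 ≤ 4x1 ≤ 7, which is impossible since 12 > 7. No point satisfies all constraints.

Infeasible: no point satisfies all constraints simultaneously.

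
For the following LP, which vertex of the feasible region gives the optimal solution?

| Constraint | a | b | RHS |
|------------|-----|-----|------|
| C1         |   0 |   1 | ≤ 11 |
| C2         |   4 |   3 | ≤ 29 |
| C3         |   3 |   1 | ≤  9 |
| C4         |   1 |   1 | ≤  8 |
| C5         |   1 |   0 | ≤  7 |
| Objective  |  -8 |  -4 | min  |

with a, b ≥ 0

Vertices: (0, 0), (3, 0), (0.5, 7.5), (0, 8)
Evaluating z = -8a - 4b at each vertex:
  (0, 0): z = 0
  (3, 0): z = -24
  (0.5, 7.5): z = -34
  (0, 8): z = -32

The smallest value is z = -34, attained at (0.5, 7.5).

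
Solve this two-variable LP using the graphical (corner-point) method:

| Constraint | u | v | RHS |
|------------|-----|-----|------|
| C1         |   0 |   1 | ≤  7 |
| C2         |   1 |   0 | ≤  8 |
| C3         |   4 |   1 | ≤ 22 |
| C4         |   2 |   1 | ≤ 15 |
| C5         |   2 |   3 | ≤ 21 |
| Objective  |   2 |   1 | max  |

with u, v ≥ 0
Each vertex is the intersection of two constraint boundaries that also satisfies all remaining constraints:
  u = 0 and v = 0 → (0, 0)
  4u + v = 22 and v = 0 → (5.5, 0)
  4u + v = 22 and 2u + 3v = 21 → (4.5, 4)
  v = 7 and 2u + 3v = 21 → (0, 7)

Evaluating z = 2u + v at each vertex:
  (0, 0): z = 0
  (5.5, 0): z = 11
  (4.5, 4): z = 13
  (0, 7): z = 7

The maximum is at (4.5, 4) with z = 13.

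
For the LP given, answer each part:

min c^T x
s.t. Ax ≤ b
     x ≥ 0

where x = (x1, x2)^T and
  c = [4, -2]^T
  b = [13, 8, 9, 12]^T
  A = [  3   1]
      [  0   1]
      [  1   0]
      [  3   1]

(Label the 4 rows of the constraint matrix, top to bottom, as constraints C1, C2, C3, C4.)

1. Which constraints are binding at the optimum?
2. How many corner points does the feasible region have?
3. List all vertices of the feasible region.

1. C2, x1 ≥ 0
2. 4
3. (0, 0), (4, 0), (1.333, 8), (0, 8)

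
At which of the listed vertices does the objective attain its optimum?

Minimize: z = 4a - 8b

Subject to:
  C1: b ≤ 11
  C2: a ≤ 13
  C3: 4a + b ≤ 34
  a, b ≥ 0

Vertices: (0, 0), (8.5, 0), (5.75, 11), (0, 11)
Evaluating z = 4a - 8b at each vertex:
  (0, 0): z = 0
  (8.5, 0): z = 34
  (5.75, 11): z = -65
  (0, 11): z = -88

The smallest value is z = -88, attained at (0, 11).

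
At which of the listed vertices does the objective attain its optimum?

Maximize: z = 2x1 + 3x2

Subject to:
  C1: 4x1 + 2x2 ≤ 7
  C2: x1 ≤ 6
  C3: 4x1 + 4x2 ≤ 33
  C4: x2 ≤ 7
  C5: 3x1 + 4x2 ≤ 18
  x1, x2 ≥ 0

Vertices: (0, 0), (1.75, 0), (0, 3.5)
Evaluating z = 2x1 + 3x2 at each vertex:
  (0, 0): z = 0
  (1.75, 0): z = 3.5
  (0, 3.5): z = 10.5

The largest value is z = 10.5, attained at (0, 3.5).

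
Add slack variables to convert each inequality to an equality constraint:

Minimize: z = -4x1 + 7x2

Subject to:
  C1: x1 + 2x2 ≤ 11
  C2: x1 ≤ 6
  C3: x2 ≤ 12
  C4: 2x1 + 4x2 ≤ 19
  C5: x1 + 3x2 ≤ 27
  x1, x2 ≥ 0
min z = -4x1 + 7x2

s.t.
  x1 + 2x2 + s1 = 11
  x1 + s2 = 6
  x2 + s3 = 12
  2x1 + 4x2 + s4 = 19
  x1 + 3x2 + s5 = 27
  x1, x2, s1, s2, s3, s4, s5 ≥ 0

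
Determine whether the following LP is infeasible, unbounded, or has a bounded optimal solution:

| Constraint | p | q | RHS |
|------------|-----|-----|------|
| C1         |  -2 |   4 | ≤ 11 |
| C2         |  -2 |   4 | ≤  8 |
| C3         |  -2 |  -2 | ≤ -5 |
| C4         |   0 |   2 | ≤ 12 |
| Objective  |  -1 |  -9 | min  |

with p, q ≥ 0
Feasible point: (1, 2) satisfies every constraint, so the LP is feasible.
Direction d = (1, 0): for each constraint row a, a·d ≤ 0 —
  (-2)(1) + (4)(0) = -2 ≤ 0
  (-2)(1) + (4)(0) = -2 ≤ 0
  (-2)(1) + (-2)(0) = -2 ≤ 0
  (0)(1) + (2)(0) = 0 ≤ 0
and d ≥ 0, so (1, 2) + t·d stays feasible for every t ≥ 0. Along this ray z = -p - 9q changes by -1 per unit t, so z → −∞.

The LP is unbounded; z can be made arbitrarily small.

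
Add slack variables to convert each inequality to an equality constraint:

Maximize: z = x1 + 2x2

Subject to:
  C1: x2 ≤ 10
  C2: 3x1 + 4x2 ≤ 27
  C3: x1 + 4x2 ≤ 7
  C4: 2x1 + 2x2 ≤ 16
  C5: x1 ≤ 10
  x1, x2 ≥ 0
max z = x1 + 2x2

s.t.
  x2 + s1 = 10
  3x1 + 4x2 + s2 = 27
  x1 + 4x2 + s3 = 7
  2x1 + 2x2 + s4 = 16
  x1 + s5 = 10
  x1, x2, s1, s2, s3, s4, s5 ≥ 0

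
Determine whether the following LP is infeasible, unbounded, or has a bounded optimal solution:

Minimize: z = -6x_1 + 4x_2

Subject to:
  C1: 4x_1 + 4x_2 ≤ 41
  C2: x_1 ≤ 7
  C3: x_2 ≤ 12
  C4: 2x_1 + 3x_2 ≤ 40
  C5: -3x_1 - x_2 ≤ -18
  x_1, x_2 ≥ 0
The point (7, 0) satisfies every constraint, so the LP is feasible; the constraints give x_1 ≤ 7 and x_2 ≤ 12, which with x_1, x_2 ≥ 0 keep the feasible region inside a bounded box. A feasible, bounded LP attains a finite optimum at a vertex.

The LP has an optimal solution: (7, 0) with z = -42.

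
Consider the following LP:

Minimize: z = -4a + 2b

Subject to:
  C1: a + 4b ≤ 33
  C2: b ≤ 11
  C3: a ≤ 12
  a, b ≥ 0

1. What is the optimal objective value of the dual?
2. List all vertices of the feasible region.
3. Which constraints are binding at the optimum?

1. -48 (by strong duality, equal to the primal optimum)
2. (0, 0), (12, 0), (12, 5.25), (0, 8.25)
3. C3, b ≥ 0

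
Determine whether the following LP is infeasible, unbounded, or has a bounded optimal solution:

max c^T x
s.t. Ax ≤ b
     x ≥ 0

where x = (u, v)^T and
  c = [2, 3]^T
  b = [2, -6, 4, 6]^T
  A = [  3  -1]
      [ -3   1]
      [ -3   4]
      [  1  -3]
One constraint requires 3u - v ≤ 2, while the constraint -3u + v ≤ -6 is equivalent to 3u - v ≥ 6. Together they would need 6 ≤ 3u - v ≤ 2, which is impossible since 6 > 2. No point satisfies all constraints.

Infeasible: no point satisfies all constraints simultaneously.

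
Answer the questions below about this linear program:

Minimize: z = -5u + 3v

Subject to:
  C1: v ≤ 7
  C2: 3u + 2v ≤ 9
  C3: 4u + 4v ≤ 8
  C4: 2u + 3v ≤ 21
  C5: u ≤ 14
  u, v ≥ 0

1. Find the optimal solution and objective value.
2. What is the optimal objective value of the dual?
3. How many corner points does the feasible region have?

1. u = 2, v = 0, z = -10
2. -10 (by strong duality, equal to the primal optimum)
3. 3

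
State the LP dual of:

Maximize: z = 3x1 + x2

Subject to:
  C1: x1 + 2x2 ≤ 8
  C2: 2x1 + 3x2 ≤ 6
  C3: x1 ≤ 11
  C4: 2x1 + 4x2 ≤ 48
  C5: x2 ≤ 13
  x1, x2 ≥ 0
Minimize: z = 8y1 + 6y2 + 11y3 + 48y4 + 13y5

Subject to:
  C1: -y1 - 2y2 - y3 - 2y4 ≤ -3
  C2: -2y1 - 3y2 - 4y4 - y5 ≤ -1
  y1, y2, y3, y4, y5 ≥ 0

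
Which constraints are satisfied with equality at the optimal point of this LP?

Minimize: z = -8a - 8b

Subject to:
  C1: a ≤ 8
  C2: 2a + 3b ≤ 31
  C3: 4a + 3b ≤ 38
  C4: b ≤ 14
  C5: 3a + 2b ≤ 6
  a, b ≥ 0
Optimal: a = 0, b = 3
Slack at optimum:
  C1: slack = 8
  C2: slack = 22
  C3: slack = 29
  C4: slack = 11
  C5: slack = 0 (binding)
  a ≥ 0: a = 0 (binding)
  b ≥ 0: b = 3
Binding constraints: C5, a ≥ 0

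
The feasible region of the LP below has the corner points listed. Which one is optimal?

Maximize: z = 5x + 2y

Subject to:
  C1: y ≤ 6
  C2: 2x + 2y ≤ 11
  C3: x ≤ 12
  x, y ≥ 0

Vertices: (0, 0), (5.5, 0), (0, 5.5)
Evaluating z = 5x + 2y at each vertex:
  (0, 0): z = 0
  (5.5, 0): z = 27.5
  (0, 5.5): z = 11

The largest value is z = 27.5, attained at (5.5, 0).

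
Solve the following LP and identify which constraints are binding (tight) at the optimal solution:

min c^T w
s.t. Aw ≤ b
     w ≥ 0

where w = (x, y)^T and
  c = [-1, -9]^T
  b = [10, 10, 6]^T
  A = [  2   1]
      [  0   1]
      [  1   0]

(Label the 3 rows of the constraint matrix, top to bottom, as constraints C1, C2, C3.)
Optimal: x = 0, y = 10
Slack at optimum:
  C1: slack = 0 (binding)
  C2: slack = 0 (binding)
  C3: slack = 6
  x ≥ 0: x = 0 (binding)
  y ≥ 0: y = 10
Binding constraints: C1, C2, x ≥ 0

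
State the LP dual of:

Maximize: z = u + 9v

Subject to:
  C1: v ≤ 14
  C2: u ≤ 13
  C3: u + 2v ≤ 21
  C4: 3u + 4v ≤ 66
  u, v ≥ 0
Minimize: z = 14y1 + 13y2 + 21y3 + 66y4

Subject to:
  C1: -y2 - y3 - 3y4 ≤ -1
  C2: -y1 - 2y3 - 4y4 ≤ -9
  y1, y2, y3, y4 ≥ 0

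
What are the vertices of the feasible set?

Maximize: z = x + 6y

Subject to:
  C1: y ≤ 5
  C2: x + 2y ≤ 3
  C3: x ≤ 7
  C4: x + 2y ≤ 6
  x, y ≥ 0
Each vertex is the intersection of two constraint boundaries that also satisfies all remaining constraints:
  x = 0 and y = 0 → (0, 0)
  x + 2y = 3 and y = 0 → (3, 0)
  x + 2y = 3 and x = 0 → (0, 1.5)

Vertices: (0, 0), (3, 0), (0, 1.5)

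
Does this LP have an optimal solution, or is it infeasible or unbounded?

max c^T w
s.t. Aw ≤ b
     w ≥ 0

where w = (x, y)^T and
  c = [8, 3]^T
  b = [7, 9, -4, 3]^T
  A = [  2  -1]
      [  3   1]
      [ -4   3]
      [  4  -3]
One constraint requires 4x - 3y ≤ 3, while the constraint -4x + 3y ≤ -4 is equivalent to 4x - 3y ≥ 4. Together they would need 4 ≤ 4x - 3y ≤ 3, which is impossible since 4 > 3. No point satisfies all constraints.

Infeasible: no point satisfies all constraints simultaneously.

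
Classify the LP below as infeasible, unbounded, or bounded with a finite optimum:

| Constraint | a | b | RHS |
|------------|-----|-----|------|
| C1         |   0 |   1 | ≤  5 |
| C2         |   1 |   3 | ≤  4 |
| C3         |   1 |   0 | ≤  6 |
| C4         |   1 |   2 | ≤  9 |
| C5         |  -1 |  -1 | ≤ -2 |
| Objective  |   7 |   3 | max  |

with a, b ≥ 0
The point (4, 0) satisfies every constraint, so the LP is feasible; the constraints give a ≤ 6 and b ≤ 5, which with a, b ≥ 0 keep the feasible region inside a bounded box. A feasible, bounded LP attains a finite optimum at a vertex.

Evaluating z = 7a + 3b at each vertex:
  (2, 0): z = 14
  (4, 0): z = 28
  (1, 1): z = 10

Feasible with finite optimum z* = 28 at (4, 0).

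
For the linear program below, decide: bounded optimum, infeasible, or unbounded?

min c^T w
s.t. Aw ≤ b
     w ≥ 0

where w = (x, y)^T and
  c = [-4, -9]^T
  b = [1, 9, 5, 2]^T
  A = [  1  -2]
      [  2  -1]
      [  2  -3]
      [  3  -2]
Feasible point: (0, 0) satisfies every constraint, so the LP is feasible.
Direction d = (0, 1): for each constraint row a, a·d ≤ 0 —
  (1)(0) + (-2)(1) = -2 ≤ 0
  (2)(0) + (-1)(1) = -1 ≤ 0
  (2)(0) + (-3)(1) = -3 ≤ 0
  (3)(0) + (-2)(1) = -2 ≤ 0
and d ≥ 0, so (0, 0) + t·d stays feasible for every t ≥ 0. Along this ray z = -4x - 9y changes by -9 per unit t, so z → −∞.

Unbounded: there is a feasible ray along which z → −∞.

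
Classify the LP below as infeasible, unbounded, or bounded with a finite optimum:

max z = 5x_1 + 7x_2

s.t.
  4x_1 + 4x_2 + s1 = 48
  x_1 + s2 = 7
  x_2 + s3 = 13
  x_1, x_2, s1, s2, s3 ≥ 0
The point (0, 12) satisfies every constraint, so the LP is feasible; the constraints give x_1 ≤ 7 and x_2 ≤ 13, which with x_1, x_2 ≥ 0 keep the feasible region inside a bounded box. A feasible, bounded LP attains a finite optimum at a vertex.

Evaluating z = 5x_1 + 7x_2 at each vertex:
  (0, 0): z = 0
  (7, 0): z = 35
  (7, 5): z = 70
  (0, 12): z = 84

Bounded optimum: z* = 84 at (0, 12).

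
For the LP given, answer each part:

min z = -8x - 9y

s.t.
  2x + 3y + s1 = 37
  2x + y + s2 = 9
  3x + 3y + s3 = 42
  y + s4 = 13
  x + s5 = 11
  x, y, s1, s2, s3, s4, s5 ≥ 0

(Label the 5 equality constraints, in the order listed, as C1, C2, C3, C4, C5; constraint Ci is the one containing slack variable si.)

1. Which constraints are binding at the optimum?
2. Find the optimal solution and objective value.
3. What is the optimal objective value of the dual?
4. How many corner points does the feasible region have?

1. C2, x ≥ 0
2. x = 0, y = 9, z = -81
3. -81 (by strong duality, equal to the primal optimum)
4. 3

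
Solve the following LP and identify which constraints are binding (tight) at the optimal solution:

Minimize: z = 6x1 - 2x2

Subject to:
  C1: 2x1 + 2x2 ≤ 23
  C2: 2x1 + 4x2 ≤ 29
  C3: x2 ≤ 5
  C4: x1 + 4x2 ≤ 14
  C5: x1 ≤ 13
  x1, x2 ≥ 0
Optimal: x1 = 0, x2 = 3.5
Slack at optimum:
  C1: slack = 16
  C2: slack = 15
  C3: slack = 1.5
  C4: slack = 0 (binding)
  C5: slack = 13
  x1 ≥ 0: x1 = 0 (binding)
  x2 ≥ 0: x2 = 3.5
Binding constraints: C4, x1 ≥ 0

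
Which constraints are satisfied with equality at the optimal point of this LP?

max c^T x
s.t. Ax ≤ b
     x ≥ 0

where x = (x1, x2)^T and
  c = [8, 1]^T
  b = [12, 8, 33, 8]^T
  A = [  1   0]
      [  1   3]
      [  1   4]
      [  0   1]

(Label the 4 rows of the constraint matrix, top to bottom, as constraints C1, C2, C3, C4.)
Optimal: x1 = 8, x2 = 0
Binding: C2, x2 ≥ 0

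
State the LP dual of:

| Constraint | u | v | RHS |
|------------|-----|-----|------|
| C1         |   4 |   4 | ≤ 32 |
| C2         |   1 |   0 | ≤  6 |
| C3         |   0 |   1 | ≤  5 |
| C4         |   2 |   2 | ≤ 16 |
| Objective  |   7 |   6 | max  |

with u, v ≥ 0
Minimize: z = 32y1 + 6y2 + 5y3 + 16y4

Subject to:
  C1: -4y1 - y2 - 2y4 ≤ -7
  C2: -4y1 - y3 - 2y4 ≤ -6
  y1, y2, y3, y4 ≥ 0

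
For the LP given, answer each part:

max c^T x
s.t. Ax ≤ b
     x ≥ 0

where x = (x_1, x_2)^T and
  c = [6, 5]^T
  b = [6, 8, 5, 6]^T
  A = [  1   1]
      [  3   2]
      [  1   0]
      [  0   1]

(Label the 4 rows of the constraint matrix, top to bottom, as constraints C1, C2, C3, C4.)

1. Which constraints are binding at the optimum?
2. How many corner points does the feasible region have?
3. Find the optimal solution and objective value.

1. C2, x_1 ≥ 0
2. 3
3. x_1 = 0, x_2 = 4, z = 20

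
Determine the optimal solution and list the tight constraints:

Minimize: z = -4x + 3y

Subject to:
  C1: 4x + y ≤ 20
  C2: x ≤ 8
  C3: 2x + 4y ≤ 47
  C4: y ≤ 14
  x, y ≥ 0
Optimal: x = 5, y = 0
Binding: C1, y ≥ 0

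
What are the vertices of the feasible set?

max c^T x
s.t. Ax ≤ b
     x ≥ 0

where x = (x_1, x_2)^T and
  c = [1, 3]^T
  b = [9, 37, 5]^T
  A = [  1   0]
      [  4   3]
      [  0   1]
Each vertex is the intersection of two constraint boundaries that also satisfies all remaining constraints:
  x_1 = 0 and x_2 = 0 → (0, 0)
  x_1 = 9 and x_2 = 0 → (9, 0)
  x_1 = 9 and 4x_1 + 3x_2 = 37 → (9, 0.3333)
  4x_1 + 3x_2 = 37 and x_2 = 5 → (5.5, 5)
  x_2 = 5 and x_1 = 0 → (0, 5)

Vertices: (0, 0), (9, 0), (9, 0.3333), (5.5, 5), (0, 5)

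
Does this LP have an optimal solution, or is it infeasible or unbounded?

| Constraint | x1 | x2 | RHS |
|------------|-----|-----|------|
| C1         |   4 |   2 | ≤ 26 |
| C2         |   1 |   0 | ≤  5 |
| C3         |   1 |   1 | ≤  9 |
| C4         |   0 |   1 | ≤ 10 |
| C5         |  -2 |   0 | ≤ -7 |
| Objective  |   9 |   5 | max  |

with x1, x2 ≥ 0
The point (4, 5) satisfies every constraint, so the LP is feasible; the constraints give x1 ≤ 5 and x2 ≤ 10, which with x1, x2 ≥ 0 keep the feasible region inside a bounded box. A feasible, bounded LP attains a finite optimum at a vertex.

The LP has an optimal solution: (4, 5) with z = 61.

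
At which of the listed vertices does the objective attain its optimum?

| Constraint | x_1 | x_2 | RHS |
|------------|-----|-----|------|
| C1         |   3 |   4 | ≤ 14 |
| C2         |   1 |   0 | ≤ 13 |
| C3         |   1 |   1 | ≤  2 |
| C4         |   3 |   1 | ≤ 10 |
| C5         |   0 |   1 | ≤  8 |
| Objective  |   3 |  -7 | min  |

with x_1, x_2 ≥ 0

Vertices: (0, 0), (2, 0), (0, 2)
Evaluating z = 3x_1 - 7x_2 at each vertex:
  (0, 0): z = 0
  (2, 0): z = 6
  (0, 2): z = -14

The smallest value is z = -14, attained at (0, 2).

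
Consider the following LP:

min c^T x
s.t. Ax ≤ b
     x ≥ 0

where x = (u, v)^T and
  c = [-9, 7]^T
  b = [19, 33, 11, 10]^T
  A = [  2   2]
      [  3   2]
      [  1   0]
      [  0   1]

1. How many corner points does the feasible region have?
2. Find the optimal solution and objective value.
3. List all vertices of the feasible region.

1. 3
2. u = 9.5, v = 0, z = -85.5
3. (0, 0), (9.5, 0), (0, 9.5)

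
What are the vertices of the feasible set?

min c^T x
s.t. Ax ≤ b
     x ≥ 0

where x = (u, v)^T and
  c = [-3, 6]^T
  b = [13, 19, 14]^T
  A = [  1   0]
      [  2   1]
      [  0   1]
Each vertex is the intersection of two constraint boundaries that also satisfies all remaining constraints:
  u = 0 and v = 0 → (0, 0)
  2u + v = 19 and v = 0 → (9.5, 0)
  2u + v = 19 and v = 14 → (2.5, 14)
  v = 14 and u = 0 → (0, 14)

Vertices: (0, 0), (9.5, 0), (2.5, 14), (0, 14)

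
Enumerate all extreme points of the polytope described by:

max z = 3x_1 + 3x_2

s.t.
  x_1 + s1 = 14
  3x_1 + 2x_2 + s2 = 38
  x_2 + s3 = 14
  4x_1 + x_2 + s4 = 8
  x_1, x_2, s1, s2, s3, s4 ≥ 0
Each vertex is the intersection of two constraint boundaries that also satisfies all remaining constraints:
  x_1 = 0 and x_2 = 0 → (0, 0)
  4x_1 + x_2 = 8 and x_2 = 0 → (2, 0)
  4x_1 + x_2 = 8 and x_1 = 0 → (0, 8)

Vertices: (0, 0), (2, 0), (0, 8)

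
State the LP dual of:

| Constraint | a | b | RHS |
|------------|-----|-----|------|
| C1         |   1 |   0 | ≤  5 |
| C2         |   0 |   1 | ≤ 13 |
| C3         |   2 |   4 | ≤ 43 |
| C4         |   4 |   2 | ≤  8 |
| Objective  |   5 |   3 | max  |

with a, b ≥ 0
Minimize: z = 5y1 + 13y2 + 43y3 + 8y4

Subject to:
  C1: -y1 - 2y3 - 4y4 ≤ -5
  C2: -y2 - 4y3 - 2y4 ≤ -3
  y1, y2, y3, y4 ≥ 0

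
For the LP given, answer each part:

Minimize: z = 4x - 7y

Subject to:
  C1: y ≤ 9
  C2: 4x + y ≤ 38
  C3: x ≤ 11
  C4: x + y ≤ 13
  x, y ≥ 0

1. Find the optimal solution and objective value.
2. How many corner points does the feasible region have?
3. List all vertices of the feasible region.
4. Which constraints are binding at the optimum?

1. x = 0, y = 9, z = -63
2. 5
3. (0, 0), (9.5, 0), (8.333, 4.667), (4, 9), (0, 9)
4. C1, x ≥ 0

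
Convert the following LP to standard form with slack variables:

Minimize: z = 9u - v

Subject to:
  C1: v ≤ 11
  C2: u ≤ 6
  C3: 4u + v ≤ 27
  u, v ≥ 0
min z = 9u - v

s.t.
  v + s1 = 11
  u + s2 = 6
  4u + v + s3 = 27
  u, v, s1, s2, s3 ≥ 0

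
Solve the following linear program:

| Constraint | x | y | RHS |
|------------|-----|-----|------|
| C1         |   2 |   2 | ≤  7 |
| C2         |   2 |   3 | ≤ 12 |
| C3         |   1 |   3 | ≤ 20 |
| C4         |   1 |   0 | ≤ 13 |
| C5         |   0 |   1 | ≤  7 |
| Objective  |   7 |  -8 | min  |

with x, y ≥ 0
x = 0, y = 3.5, z = -28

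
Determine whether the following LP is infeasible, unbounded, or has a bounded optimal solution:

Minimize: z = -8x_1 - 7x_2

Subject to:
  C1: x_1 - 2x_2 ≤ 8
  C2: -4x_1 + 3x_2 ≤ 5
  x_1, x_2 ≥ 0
Feasible point: (0, 0) satisfies every constraint, so the LP is feasible.
Direction d = (1, 1): for each constraint row a, a·d ≤ 0 —
  (1)(1) + (-2)(1) = -1 ≤ 0
  (-4)(1) + (3)(1) = -1 ≤ 0
and d ≥ 0, so (0, 0) + t·d stays feasible for every t ≥ 0. Along this ray z = -8x_1 - 7x_2 changes by -15 per unit t, so z → −∞.

The LP is unbounded; z can be made arbitrarily small.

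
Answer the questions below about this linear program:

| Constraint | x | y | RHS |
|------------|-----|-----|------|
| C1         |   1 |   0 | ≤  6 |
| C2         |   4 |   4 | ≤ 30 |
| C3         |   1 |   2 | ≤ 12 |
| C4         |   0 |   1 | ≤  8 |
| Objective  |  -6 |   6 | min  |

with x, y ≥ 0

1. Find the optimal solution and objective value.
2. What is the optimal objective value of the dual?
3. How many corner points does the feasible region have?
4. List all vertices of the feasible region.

1. x = 6, y = 0, z = -36
2. -36 (by strong duality, equal to the primal optimum)
3. 5
4. (0, 0), (6, 0), (6, 1.5), (3, 4.5), (0, 6)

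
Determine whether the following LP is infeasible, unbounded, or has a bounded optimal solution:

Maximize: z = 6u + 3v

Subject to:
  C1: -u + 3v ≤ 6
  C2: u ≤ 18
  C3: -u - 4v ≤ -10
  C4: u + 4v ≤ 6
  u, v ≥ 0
C4 requires u + 4v ≤ 6, while C3 (-u - 4v ≤ -10) is equivalent to u + 4v ≥ 10. Together they would need 10 ≤ u + 4v ≤ 6, which is impossible since 10 > 6. No point satisfies all constraints.

Infeasible — the constraint set is empty.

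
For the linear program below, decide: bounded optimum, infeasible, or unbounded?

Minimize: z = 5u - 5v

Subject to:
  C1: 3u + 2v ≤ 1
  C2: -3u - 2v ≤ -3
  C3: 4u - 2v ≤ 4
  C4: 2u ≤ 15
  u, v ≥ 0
C1 requires 3u + 2v ≤ 1, while C2 (-3u - 2v ≤ -3) is equivalent to 3u + 2v ≥ 3. Together they would need 3 ≤ 3u + 2v ≤ 1, which is impossible since 3 > 1. No point satisfies all constraints.

Infeasible — the constraint set is empty.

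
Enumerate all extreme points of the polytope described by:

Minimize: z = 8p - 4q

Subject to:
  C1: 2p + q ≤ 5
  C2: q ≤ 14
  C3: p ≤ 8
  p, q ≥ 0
Each vertex is the intersection of two constraint boundaries that also satisfies all remaining constraints:
  p = 0 and q = 0 → (0, 0)
  2p + q = 5 and q = 0 → (2.5, 0)
  2p + q = 5 and p = 0 → (0, 5)

Vertices: (0, 0), (2.5, 0), (0, 5)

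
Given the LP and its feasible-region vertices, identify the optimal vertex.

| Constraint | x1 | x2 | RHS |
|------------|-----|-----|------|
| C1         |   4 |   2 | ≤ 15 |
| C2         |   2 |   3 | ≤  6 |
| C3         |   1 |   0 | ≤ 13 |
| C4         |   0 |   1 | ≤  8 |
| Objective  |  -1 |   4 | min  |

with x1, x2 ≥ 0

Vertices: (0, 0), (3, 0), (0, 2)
(3, 0) with z = -3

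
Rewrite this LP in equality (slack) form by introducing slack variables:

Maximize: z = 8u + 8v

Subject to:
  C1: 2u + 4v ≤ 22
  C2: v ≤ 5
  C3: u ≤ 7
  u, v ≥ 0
max z = 8u + 8v

s.t.
  2u + 4v + s1 = 22
  v + s2 = 5
  u + s3 = 7
  u, v, s1, s2, s3 ≥ 0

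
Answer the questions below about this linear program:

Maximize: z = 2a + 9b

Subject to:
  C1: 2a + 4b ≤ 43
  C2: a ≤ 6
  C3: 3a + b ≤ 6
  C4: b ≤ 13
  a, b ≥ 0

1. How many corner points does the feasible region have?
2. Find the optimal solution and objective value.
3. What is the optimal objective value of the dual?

1. 3
2. a = 0, b = 6, z = 54
3. 54 (by strong duality, equal to the primal optimum)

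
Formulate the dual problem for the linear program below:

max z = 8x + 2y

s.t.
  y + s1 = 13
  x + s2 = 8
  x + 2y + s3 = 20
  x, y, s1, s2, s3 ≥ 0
Minimize: z = 13y1 + 8y2 + 20y3

Subject to:
  C1: -y2 - y3 ≤ -8
  C2: -y1 - 2y3 ≤ -2
  y1, y2, y3 ≥ 0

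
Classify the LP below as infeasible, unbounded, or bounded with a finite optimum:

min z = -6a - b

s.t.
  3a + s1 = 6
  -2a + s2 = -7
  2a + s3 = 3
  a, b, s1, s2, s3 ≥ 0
The row 2a + s3 = 3 with s3 ≥ 0 requires 2a ≤ 3, while the row -2a + s2 = -7 with s2 ≥ 0 is equivalent to 2a ≥ 7. Together they would need 7 ≤ 2a ≤ 3, which is impossible since 7 > 3. No point satisfies all constraints.

The feasible region is empty; the LP is infeasible.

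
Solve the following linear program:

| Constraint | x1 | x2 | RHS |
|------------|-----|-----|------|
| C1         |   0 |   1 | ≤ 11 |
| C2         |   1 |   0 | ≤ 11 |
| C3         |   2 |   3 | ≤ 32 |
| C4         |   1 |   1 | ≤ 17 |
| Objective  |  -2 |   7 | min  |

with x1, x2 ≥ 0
Each vertex is the intersection of two constraint boundaries that also satisfies all remaining constraints:
  x1 = 0 and x2 = 0 → (0, 0)
  x1 = 11 and x2 = 0 → (11, 0)
  x1 = 11 and 2x1 + 3x2 = 32 → (11, 3.333)
  2x1 + 3x2 = 32 and x1 = 0 → (0, 10.67)

Evaluating z = -2x1 + 7x2 at each vertex:
  (0, 0): z = 0
  (11, 0): z = -22
  (11, 3.333): z = 1.333
  (0, 10.67): z = 74.67

The minimum is at (11, 0) with z = -22.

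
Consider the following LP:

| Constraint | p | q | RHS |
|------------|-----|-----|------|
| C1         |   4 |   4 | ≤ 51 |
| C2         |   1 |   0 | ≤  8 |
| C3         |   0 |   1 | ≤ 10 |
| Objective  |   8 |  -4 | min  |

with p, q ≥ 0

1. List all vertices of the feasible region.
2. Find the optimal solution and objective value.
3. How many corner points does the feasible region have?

1. (0, 0), (8, 0), (8, 4.75), (2.75, 10), (0, 10)
2. p = 0, q = 10, z = -40
3. 5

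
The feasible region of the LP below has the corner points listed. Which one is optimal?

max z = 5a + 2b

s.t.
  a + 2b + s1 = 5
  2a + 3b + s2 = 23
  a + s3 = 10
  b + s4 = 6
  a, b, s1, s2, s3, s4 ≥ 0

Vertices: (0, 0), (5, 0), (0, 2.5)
Evaluating z = 5a + 2b at each vertex:
  (0, 0): z = 0
  (5, 0): z = 25
  (0, 2.5): z = 5

The largest value is z = 25, attained at (5, 0).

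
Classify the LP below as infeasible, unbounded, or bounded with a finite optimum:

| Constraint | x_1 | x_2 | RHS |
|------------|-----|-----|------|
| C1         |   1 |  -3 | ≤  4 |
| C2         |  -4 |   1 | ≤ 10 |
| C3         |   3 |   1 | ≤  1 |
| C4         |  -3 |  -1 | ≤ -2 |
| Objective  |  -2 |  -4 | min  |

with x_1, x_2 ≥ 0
C3 requires 3x_1 + x_2 ≤ 1, while C4 (-3x_1 - x_2 ≤ -2) is equivalent to 3x_1 + x_2 ≥ 2. Together they would need 2 ≤ 3x_1 + x_2 ≤ 1, which is impossible since 2 > 1. No point satisfies all constraints.

Infeasible: no point satisfies all constraints simultaneously.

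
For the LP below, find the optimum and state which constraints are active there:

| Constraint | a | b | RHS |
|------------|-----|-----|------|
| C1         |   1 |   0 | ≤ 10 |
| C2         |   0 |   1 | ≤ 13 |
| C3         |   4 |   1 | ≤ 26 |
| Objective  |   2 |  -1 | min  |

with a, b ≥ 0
Optimal: a = 0, b = 13
Slack at optimum:
  C1: slack = 10
  C2: slack = 0 (binding)
  C3: slack = 13
  a ≥ 0: a = 0 (binding)
  b ≥ 0: b = 13
Binding constraints: C2, a ≥ 0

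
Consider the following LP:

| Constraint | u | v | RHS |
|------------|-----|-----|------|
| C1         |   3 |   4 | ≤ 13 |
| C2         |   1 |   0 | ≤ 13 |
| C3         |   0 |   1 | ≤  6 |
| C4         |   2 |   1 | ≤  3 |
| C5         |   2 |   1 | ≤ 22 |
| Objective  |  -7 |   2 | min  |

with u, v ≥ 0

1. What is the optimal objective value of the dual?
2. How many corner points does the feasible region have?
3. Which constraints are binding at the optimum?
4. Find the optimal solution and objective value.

1. -10.5 (by strong duality, equal to the primal optimum)
2. 3
3. C4, v ≥ 0
4. u = 1.5, v = 0, z = -10.5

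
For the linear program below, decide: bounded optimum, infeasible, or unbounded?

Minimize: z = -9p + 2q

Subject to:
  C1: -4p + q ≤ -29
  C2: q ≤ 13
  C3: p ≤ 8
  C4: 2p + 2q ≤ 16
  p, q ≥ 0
The point (8, 0) satisfies every constraint, so the LP is feasible; the constraints give p ≤ 8 and q ≤ 13, which with p, q ≥ 0 keep the feasible region inside a bounded box. A feasible, bounded LP attains a finite optimum at a vertex.

Evaluating z = -9p + 2q at each vertex:
  (7.25, 0): z = -65.25
  (8, 0): z = -72
  (7.4, 0.6): z = -65.4

Bounded optimum: z* = -72 at (8, 0).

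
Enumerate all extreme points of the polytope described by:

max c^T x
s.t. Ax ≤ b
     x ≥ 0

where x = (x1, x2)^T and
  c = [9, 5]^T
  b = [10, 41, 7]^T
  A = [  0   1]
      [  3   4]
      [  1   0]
Each vertex is the intersection of two constraint boundaries that also satisfies all remaining constraints:
  x1 = 0 and x2 = 0 → (0, 0)
  x1 = 7 and x2 = 0 → (7, 0)
  3x1 + 4x2 = 41 and x1 = 7 → (7, 5)
  x2 = 10 and 3x1 + 4x2 = 41 → (0.3333, 10)
  x2 = 10 and x1 = 0 → (0, 10)

Vertices: (0, 0), (7, 0), (7, 5), (0.3333, 10), (0, 10)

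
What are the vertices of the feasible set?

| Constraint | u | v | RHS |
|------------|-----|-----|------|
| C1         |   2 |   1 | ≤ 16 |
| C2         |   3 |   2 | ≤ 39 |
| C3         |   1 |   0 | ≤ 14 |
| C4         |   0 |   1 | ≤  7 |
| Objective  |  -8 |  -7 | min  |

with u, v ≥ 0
Each vertex is the intersection of two constraint boundaries that also satisfies all remaining constraints:
  u = 0 and v = 0 → (0, 0)
  2u + v = 16 and v = 0 → (8, 0)
  2u + v = 16 and v = 7 → (4.5, 7)
  v = 7 and u = 0 → (0, 7)

Vertices: (0, 0), (8, 0), (4.5, 7), (0, 7)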